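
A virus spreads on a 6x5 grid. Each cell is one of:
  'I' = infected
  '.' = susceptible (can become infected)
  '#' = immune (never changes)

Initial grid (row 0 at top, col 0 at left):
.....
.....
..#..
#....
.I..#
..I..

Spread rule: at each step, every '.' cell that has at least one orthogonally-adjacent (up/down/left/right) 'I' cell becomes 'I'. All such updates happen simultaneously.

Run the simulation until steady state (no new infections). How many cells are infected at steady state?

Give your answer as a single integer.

Answer: 27

Derivation:
Step 0 (initial): 2 infected
Step 1: +5 new -> 7 infected
Step 2: +5 new -> 12 infected
Step 3: +3 new -> 15 infected
Step 4: +5 new -> 20 infected
Step 5: +4 new -> 24 infected
Step 6: +2 new -> 26 infected
Step 7: +1 new -> 27 infected
Step 8: +0 new -> 27 infected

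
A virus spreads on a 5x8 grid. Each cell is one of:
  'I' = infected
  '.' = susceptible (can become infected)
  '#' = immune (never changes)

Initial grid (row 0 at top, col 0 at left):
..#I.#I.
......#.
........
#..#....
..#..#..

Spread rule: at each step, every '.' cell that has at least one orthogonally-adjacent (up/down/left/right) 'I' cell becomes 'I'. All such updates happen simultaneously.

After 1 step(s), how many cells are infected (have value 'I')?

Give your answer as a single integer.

Step 0 (initial): 2 infected
Step 1: +3 new -> 5 infected

Answer: 5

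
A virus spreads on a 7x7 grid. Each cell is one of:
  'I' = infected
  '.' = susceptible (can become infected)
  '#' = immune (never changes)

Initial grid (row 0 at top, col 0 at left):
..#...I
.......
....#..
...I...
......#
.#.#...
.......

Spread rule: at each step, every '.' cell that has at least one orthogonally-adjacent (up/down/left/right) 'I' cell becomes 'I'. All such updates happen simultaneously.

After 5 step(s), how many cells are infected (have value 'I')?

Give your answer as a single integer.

Step 0 (initial): 2 infected
Step 1: +6 new -> 8 infected
Step 2: +9 new -> 17 infected
Step 3: +11 new -> 28 infected
Step 4: +6 new -> 34 infected
Step 5: +7 new -> 41 infected

Answer: 41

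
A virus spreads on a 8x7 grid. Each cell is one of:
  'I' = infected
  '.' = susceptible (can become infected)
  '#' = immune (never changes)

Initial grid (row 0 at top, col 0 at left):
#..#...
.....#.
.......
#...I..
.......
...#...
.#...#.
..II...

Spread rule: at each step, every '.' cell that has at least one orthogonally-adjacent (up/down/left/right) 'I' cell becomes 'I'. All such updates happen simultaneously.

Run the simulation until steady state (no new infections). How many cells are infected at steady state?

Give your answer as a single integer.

Answer: 49

Derivation:
Step 0 (initial): 3 infected
Step 1: +8 new -> 11 infected
Step 2: +12 new -> 23 infected
Step 3: +11 new -> 34 infected
Step 4: +8 new -> 42 infected
Step 5: +5 new -> 47 infected
Step 6: +2 new -> 49 infected
Step 7: +0 new -> 49 infected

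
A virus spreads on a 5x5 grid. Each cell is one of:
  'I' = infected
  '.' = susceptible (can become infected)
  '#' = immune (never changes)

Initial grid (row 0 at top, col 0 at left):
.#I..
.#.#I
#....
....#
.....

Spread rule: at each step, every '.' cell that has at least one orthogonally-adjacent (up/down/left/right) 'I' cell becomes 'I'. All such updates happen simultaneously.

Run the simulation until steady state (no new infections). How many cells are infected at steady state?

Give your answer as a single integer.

Answer: 18

Derivation:
Step 0 (initial): 2 infected
Step 1: +4 new -> 6 infected
Step 2: +2 new -> 8 infected
Step 3: +3 new -> 11 infected
Step 4: +3 new -> 14 infected
Step 5: +3 new -> 17 infected
Step 6: +1 new -> 18 infected
Step 7: +0 new -> 18 infected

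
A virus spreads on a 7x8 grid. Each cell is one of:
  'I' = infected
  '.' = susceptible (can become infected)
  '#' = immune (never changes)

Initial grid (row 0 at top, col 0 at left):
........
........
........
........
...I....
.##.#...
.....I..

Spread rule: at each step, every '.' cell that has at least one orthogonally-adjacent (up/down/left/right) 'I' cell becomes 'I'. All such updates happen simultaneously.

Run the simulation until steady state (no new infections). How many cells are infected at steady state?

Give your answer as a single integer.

Step 0 (initial): 2 infected
Step 1: +7 new -> 9 infected
Step 2: +8 new -> 17 infected
Step 3: +9 new -> 26 infected
Step 4: +10 new -> 36 infected
Step 5: +8 new -> 44 infected
Step 6: +5 new -> 49 infected
Step 7: +3 new -> 52 infected
Step 8: +1 new -> 53 infected
Step 9: +0 new -> 53 infected

Answer: 53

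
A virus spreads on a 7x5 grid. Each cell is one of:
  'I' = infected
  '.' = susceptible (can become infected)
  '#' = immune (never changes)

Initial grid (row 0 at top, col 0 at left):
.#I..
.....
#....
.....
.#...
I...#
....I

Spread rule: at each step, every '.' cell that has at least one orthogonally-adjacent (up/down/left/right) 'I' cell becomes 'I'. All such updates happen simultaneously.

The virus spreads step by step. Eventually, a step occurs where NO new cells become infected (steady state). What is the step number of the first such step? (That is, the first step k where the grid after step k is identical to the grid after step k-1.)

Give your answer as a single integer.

Answer: 6

Derivation:
Step 0 (initial): 3 infected
Step 1: +6 new -> 9 infected
Step 2: +9 new -> 18 infected
Step 3: +8 new -> 26 infected
Step 4: +4 new -> 30 infected
Step 5: +1 new -> 31 infected
Step 6: +0 new -> 31 infected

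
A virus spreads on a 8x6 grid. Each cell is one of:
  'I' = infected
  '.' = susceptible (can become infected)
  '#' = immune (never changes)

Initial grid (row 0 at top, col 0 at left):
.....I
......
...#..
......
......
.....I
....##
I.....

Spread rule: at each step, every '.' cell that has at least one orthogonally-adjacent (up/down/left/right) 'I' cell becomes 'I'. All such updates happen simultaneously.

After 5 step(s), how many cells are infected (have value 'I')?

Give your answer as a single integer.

Step 0 (initial): 3 infected
Step 1: +6 new -> 9 infected
Step 2: +9 new -> 18 infected
Step 3: +11 new -> 29 infected
Step 4: +7 new -> 36 infected
Step 5: +7 new -> 43 infected

Answer: 43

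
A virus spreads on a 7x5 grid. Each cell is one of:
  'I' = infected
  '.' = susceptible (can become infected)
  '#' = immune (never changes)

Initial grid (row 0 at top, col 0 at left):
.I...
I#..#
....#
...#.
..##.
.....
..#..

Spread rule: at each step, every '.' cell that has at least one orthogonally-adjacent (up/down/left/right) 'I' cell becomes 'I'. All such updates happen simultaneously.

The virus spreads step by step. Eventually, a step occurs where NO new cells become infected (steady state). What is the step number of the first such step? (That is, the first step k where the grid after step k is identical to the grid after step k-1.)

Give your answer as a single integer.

Answer: 11

Derivation:
Step 0 (initial): 2 infected
Step 1: +3 new -> 5 infected
Step 2: +4 new -> 9 infected
Step 3: +5 new -> 14 infected
Step 4: +4 new -> 18 infected
Step 5: +2 new -> 20 infected
Step 6: +2 new -> 22 infected
Step 7: +1 new -> 23 infected
Step 8: +2 new -> 25 infected
Step 9: +2 new -> 27 infected
Step 10: +1 new -> 28 infected
Step 11: +0 new -> 28 infected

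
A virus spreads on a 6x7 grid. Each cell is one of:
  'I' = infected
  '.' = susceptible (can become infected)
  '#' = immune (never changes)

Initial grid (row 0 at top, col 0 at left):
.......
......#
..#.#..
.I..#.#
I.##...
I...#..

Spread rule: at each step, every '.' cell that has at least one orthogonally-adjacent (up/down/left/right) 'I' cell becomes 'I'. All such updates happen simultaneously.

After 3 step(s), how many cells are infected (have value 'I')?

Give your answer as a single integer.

Step 0 (initial): 3 infected
Step 1: +5 new -> 8 infected
Step 2: +4 new -> 12 infected
Step 3: +5 new -> 17 infected

Answer: 17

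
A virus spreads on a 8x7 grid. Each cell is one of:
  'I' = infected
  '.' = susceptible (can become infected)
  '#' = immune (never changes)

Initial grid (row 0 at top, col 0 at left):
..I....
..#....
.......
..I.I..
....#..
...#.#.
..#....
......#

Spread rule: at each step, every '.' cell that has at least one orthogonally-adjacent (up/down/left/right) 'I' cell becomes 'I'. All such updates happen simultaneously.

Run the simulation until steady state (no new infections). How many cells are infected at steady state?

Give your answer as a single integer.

Answer: 50

Derivation:
Step 0 (initial): 3 infected
Step 1: +8 new -> 11 infected
Step 2: +14 new -> 25 infected
Step 3: +8 new -> 33 infected
Step 4: +5 new -> 38 infected
Step 5: +3 new -> 41 infected
Step 6: +3 new -> 44 infected
Step 7: +3 new -> 47 infected
Step 8: +3 new -> 50 infected
Step 9: +0 new -> 50 infected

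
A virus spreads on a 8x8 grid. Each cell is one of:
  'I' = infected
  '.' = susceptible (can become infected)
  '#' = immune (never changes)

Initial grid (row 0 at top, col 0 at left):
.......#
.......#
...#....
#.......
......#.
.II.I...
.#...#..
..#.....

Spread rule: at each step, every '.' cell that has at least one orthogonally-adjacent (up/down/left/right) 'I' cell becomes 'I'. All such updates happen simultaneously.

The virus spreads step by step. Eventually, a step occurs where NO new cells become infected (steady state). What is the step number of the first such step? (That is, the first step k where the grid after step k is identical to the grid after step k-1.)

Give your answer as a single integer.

Step 0 (initial): 3 infected
Step 1: +8 new -> 11 infected
Step 2: +10 new -> 21 infected
Step 3: +10 new -> 31 infected
Step 4: +10 new -> 41 infected
Step 5: +9 new -> 50 infected
Step 6: +5 new -> 55 infected
Step 7: +1 new -> 56 infected
Step 8: +0 new -> 56 infected

Answer: 8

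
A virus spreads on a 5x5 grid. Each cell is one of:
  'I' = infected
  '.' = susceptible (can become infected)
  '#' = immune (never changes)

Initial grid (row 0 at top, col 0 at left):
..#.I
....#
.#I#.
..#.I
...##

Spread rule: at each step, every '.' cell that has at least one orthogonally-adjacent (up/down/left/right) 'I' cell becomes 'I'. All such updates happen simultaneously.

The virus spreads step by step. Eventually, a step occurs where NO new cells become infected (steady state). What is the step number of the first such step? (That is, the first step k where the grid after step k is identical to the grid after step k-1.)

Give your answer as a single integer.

Step 0 (initial): 3 infected
Step 1: +4 new -> 7 infected
Step 2: +2 new -> 9 infected
Step 3: +2 new -> 11 infected
Step 4: +2 new -> 13 infected
Step 5: +1 new -> 14 infected
Step 6: +2 new -> 16 infected
Step 7: +1 new -> 17 infected
Step 8: +1 new -> 18 infected
Step 9: +0 new -> 18 infected

Answer: 9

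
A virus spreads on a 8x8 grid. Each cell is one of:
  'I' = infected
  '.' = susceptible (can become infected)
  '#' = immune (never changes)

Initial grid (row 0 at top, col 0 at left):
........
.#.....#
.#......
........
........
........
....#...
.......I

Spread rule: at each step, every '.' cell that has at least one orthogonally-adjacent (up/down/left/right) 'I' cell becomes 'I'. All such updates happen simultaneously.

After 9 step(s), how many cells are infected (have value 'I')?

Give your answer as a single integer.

Step 0 (initial): 1 infected
Step 1: +2 new -> 3 infected
Step 2: +3 new -> 6 infected
Step 3: +4 new -> 10 infected
Step 4: +4 new -> 14 infected
Step 5: +6 new -> 20 infected
Step 6: +6 new -> 26 infected
Step 7: +7 new -> 33 infected
Step 8: +7 new -> 40 infected
Step 9: +7 new -> 47 infected

Answer: 47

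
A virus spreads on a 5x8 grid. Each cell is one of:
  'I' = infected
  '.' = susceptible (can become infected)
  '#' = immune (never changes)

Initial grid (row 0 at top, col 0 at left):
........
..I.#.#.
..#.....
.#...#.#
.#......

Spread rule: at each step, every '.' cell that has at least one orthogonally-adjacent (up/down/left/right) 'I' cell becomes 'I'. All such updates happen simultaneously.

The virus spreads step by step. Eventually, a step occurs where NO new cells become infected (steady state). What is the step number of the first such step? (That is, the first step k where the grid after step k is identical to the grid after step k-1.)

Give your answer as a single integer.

Answer: 9

Derivation:
Step 0 (initial): 1 infected
Step 1: +3 new -> 4 infected
Step 2: +5 new -> 9 infected
Step 3: +5 new -> 14 infected
Step 4: +6 new -> 20 infected
Step 5: +6 new -> 26 infected
Step 6: +4 new -> 30 infected
Step 7: +2 new -> 32 infected
Step 8: +1 new -> 33 infected
Step 9: +0 new -> 33 infected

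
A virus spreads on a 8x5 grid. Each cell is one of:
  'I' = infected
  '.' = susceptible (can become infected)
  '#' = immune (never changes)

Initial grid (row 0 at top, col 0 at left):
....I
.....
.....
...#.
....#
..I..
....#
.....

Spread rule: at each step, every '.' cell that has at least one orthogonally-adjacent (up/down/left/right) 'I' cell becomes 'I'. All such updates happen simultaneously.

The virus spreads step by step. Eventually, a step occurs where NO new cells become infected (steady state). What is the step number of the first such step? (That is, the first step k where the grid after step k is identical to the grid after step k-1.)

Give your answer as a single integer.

Step 0 (initial): 2 infected
Step 1: +6 new -> 8 infected
Step 2: +11 new -> 19 infected
Step 3: +10 new -> 29 infected
Step 4: +6 new -> 35 infected
Step 5: +2 new -> 37 infected
Step 6: +0 new -> 37 infected

Answer: 6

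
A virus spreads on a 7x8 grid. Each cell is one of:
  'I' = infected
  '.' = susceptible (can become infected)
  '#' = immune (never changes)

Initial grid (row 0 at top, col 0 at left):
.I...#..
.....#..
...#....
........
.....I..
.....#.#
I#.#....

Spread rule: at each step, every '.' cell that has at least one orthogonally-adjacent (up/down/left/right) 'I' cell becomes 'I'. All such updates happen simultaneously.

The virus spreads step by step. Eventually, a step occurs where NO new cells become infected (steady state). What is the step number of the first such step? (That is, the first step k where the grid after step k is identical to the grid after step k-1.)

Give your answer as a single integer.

Step 0 (initial): 3 infected
Step 1: +7 new -> 10 infected
Step 2: +13 new -> 23 infected
Step 3: +16 new -> 39 infected
Step 4: +7 new -> 46 infected
Step 5: +2 new -> 48 infected
Step 6: +1 new -> 49 infected
Step 7: +0 new -> 49 infected

Answer: 7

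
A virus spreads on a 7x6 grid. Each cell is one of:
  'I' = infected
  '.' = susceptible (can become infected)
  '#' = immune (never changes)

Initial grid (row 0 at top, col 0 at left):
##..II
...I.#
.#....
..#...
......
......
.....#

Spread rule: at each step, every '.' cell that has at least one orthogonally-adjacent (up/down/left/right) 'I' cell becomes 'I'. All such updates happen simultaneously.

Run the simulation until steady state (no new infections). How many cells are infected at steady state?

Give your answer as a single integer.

Answer: 36

Derivation:
Step 0 (initial): 3 infected
Step 1: +4 new -> 7 infected
Step 2: +5 new -> 12 infected
Step 3: +4 new -> 16 infected
Step 4: +5 new -> 21 infected
Step 5: +6 new -> 27 infected
Step 6: +6 new -> 33 infected
Step 7: +2 new -> 35 infected
Step 8: +1 new -> 36 infected
Step 9: +0 new -> 36 infected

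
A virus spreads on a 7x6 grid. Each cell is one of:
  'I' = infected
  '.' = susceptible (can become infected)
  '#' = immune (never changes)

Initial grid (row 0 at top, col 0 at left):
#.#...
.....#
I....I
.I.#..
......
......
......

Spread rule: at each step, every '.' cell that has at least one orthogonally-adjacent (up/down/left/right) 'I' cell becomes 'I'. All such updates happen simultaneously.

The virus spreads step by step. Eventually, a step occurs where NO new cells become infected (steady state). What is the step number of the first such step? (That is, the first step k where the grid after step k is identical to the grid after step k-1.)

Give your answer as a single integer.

Step 0 (initial): 3 infected
Step 1: +7 new -> 10 infected
Step 2: +9 new -> 19 infected
Step 3: +10 new -> 29 infected
Step 4: +7 new -> 36 infected
Step 5: +2 new -> 38 infected
Step 6: +0 new -> 38 infected

Answer: 6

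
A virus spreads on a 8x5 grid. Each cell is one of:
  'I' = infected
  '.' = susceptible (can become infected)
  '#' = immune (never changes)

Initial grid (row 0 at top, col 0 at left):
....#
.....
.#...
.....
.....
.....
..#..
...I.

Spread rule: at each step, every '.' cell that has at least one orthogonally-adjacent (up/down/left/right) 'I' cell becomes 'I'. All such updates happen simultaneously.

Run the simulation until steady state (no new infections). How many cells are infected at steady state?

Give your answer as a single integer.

Answer: 37

Derivation:
Step 0 (initial): 1 infected
Step 1: +3 new -> 4 infected
Step 2: +3 new -> 7 infected
Step 3: +5 new -> 12 infected
Step 4: +5 new -> 17 infected
Step 5: +5 new -> 22 infected
Step 6: +5 new -> 27 infected
Step 7: +4 new -> 31 infected
Step 8: +3 new -> 34 infected
Step 9: +2 new -> 36 infected
Step 10: +1 new -> 37 infected
Step 11: +0 new -> 37 infected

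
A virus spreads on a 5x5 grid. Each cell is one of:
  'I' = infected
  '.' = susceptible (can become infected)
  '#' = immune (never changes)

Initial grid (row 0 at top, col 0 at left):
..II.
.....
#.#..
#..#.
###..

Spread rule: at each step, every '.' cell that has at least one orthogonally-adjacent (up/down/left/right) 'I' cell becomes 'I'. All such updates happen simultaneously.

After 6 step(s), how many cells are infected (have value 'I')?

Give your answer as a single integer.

Answer: 18

Derivation:
Step 0 (initial): 2 infected
Step 1: +4 new -> 6 infected
Step 2: +4 new -> 10 infected
Step 3: +3 new -> 13 infected
Step 4: +2 new -> 15 infected
Step 5: +2 new -> 17 infected
Step 6: +1 new -> 18 infected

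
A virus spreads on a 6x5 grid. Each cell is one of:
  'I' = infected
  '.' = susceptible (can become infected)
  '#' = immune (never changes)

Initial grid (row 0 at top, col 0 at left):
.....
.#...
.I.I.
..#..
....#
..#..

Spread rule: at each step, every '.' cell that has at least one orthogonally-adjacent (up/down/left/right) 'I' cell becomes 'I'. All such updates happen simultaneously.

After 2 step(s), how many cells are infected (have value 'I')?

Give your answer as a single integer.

Answer: 16

Derivation:
Step 0 (initial): 2 infected
Step 1: +6 new -> 8 infected
Step 2: +8 new -> 16 infected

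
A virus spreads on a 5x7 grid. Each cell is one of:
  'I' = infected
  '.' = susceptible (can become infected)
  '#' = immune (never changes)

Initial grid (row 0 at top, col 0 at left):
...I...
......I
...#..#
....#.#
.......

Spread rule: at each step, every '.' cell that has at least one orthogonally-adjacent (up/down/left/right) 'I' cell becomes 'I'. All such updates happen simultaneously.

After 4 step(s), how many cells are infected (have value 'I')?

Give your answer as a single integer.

Answer: 21

Derivation:
Step 0 (initial): 2 infected
Step 1: +5 new -> 7 infected
Step 2: +5 new -> 12 infected
Step 3: +5 new -> 17 infected
Step 4: +4 new -> 21 infected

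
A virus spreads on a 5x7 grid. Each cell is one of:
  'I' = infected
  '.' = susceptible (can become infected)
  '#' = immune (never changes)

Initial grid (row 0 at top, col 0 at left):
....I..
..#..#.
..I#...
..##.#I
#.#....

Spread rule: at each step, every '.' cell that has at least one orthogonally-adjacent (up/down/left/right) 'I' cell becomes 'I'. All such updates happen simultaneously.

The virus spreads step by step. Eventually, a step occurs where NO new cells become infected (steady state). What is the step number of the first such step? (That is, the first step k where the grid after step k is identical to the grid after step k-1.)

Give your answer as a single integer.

Step 0 (initial): 3 infected
Step 1: +6 new -> 9 infected
Step 2: +10 new -> 19 infected
Step 3: +6 new -> 25 infected
Step 4: +2 new -> 27 infected
Step 5: +0 new -> 27 infected

Answer: 5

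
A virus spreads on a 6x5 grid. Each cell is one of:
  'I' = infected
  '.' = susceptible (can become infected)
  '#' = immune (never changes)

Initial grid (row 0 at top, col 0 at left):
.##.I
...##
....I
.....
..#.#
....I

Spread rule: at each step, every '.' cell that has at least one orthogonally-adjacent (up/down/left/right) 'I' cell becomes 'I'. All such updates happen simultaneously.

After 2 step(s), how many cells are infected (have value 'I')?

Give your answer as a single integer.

Answer: 11

Derivation:
Step 0 (initial): 3 infected
Step 1: +4 new -> 7 infected
Step 2: +4 new -> 11 infected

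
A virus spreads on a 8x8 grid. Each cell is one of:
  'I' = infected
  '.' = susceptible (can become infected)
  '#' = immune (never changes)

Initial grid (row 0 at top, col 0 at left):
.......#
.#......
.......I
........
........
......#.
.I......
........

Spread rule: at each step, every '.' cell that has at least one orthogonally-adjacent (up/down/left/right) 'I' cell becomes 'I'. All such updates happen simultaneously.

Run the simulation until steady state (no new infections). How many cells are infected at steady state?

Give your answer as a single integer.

Answer: 61

Derivation:
Step 0 (initial): 2 infected
Step 1: +7 new -> 9 infected
Step 2: +10 new -> 19 infected
Step 3: +12 new -> 31 infected
Step 4: +13 new -> 44 infected
Step 5: +10 new -> 54 infected
Step 6: +4 new -> 58 infected
Step 7: +2 new -> 60 infected
Step 8: +1 new -> 61 infected
Step 9: +0 new -> 61 infected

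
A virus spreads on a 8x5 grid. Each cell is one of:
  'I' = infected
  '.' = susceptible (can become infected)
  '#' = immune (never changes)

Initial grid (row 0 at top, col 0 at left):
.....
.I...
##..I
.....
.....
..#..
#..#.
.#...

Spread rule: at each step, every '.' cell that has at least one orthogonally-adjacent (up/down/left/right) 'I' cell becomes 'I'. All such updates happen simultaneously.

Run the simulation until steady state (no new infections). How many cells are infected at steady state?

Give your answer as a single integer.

Step 0 (initial): 2 infected
Step 1: +6 new -> 8 infected
Step 2: +7 new -> 15 infected
Step 3: +4 new -> 19 infected
Step 4: +4 new -> 23 infected
Step 5: +3 new -> 26 infected
Step 6: +3 new -> 29 infected
Step 7: +3 new -> 32 infected
Step 8: +1 new -> 33 infected
Step 9: +0 new -> 33 infected

Answer: 33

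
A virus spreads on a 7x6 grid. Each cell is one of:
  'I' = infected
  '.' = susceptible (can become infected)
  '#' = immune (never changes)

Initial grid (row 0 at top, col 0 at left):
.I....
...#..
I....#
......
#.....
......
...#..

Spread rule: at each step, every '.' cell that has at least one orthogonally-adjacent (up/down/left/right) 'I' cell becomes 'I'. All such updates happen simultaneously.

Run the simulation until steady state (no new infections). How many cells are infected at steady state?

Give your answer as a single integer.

Step 0 (initial): 2 infected
Step 1: +6 new -> 8 infected
Step 2: +4 new -> 12 infected
Step 3: +4 new -> 16 infected
Step 4: +6 new -> 22 infected
Step 5: +6 new -> 28 infected
Step 6: +5 new -> 33 infected
Step 7: +2 new -> 35 infected
Step 8: +2 new -> 37 infected
Step 9: +1 new -> 38 infected
Step 10: +0 new -> 38 infected

Answer: 38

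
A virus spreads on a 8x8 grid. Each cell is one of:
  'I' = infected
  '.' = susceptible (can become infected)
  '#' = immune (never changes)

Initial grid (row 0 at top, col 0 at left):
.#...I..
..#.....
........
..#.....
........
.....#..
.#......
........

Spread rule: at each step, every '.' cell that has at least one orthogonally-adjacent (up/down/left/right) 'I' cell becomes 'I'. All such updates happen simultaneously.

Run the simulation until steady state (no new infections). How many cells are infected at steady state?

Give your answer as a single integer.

Step 0 (initial): 1 infected
Step 1: +3 new -> 4 infected
Step 2: +5 new -> 9 infected
Step 3: +6 new -> 15 infected
Step 4: +5 new -> 20 infected
Step 5: +5 new -> 25 infected
Step 6: +5 new -> 30 infected
Step 7: +8 new -> 38 infected
Step 8: +9 new -> 47 infected
Step 9: +7 new -> 54 infected
Step 10: +2 new -> 56 infected
Step 11: +2 new -> 58 infected
Step 12: +1 new -> 59 infected
Step 13: +0 new -> 59 infected

Answer: 59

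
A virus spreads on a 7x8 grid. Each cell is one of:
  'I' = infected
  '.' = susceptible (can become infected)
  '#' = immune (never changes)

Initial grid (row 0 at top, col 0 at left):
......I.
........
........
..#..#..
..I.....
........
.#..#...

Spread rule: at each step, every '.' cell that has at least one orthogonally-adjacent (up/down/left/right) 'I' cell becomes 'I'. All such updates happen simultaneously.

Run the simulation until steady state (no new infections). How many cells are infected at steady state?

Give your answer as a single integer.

Step 0 (initial): 2 infected
Step 1: +6 new -> 8 infected
Step 2: +11 new -> 19 infected
Step 3: +13 new -> 32 infected
Step 4: +10 new -> 42 infected
Step 5: +6 new -> 48 infected
Step 6: +3 new -> 51 infected
Step 7: +1 new -> 52 infected
Step 8: +0 new -> 52 infected

Answer: 52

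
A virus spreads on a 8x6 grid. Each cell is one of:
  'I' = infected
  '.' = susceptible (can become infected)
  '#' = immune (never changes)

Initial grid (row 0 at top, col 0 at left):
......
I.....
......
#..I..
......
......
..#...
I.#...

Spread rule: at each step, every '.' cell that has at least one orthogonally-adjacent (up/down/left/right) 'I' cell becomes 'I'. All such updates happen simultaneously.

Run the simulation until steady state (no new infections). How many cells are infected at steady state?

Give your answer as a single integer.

Answer: 45

Derivation:
Step 0 (initial): 3 infected
Step 1: +9 new -> 12 infected
Step 2: +13 new -> 25 infected
Step 3: +11 new -> 36 infected
Step 4: +5 new -> 41 infected
Step 5: +3 new -> 44 infected
Step 6: +1 new -> 45 infected
Step 7: +0 new -> 45 infected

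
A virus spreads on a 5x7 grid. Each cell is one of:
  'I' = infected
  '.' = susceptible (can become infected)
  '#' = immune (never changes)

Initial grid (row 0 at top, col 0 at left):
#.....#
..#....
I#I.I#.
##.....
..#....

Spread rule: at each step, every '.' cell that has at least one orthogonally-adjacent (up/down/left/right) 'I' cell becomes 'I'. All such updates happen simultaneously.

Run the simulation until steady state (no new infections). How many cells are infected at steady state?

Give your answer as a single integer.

Answer: 25

Derivation:
Step 0 (initial): 3 infected
Step 1: +5 new -> 8 infected
Step 2: +7 new -> 15 infected
Step 3: +7 new -> 22 infected
Step 4: +3 new -> 25 infected
Step 5: +0 new -> 25 infected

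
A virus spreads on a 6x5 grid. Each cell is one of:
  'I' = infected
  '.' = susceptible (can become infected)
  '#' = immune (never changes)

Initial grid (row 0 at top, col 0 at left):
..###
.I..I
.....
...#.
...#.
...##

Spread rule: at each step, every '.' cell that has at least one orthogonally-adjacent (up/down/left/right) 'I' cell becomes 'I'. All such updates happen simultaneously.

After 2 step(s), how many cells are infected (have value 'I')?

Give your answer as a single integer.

Answer: 14

Derivation:
Step 0 (initial): 2 infected
Step 1: +6 new -> 8 infected
Step 2: +6 new -> 14 infected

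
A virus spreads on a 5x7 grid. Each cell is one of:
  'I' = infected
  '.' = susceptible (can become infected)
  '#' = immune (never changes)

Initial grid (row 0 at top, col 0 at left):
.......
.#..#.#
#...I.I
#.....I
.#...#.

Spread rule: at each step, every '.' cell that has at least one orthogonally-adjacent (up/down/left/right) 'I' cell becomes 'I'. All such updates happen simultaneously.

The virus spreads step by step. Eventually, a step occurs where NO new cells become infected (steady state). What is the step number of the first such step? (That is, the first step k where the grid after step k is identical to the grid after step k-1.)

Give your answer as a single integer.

Answer: 8

Derivation:
Step 0 (initial): 3 infected
Step 1: +5 new -> 8 infected
Step 2: +5 new -> 13 infected
Step 3: +6 new -> 19 infected
Step 4: +5 new -> 24 infected
Step 5: +1 new -> 25 infected
Step 6: +1 new -> 26 infected
Step 7: +1 new -> 27 infected
Step 8: +0 new -> 27 infected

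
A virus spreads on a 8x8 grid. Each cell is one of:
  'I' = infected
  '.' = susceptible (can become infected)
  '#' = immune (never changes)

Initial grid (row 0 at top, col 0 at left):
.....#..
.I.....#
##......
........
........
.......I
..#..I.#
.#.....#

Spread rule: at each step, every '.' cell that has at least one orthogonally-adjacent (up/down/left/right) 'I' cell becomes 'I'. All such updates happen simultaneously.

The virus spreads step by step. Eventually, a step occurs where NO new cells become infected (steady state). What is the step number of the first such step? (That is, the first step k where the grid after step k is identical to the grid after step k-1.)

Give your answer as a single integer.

Step 0 (initial): 3 infected
Step 1: +9 new -> 12 infected
Step 2: +11 new -> 23 infected
Step 3: +10 new -> 33 infected
Step 4: +12 new -> 45 infected
Step 5: +4 new -> 49 infected
Step 6: +4 new -> 53 infected
Step 7: +2 new -> 55 infected
Step 8: +1 new -> 56 infected
Step 9: +0 new -> 56 infected

Answer: 9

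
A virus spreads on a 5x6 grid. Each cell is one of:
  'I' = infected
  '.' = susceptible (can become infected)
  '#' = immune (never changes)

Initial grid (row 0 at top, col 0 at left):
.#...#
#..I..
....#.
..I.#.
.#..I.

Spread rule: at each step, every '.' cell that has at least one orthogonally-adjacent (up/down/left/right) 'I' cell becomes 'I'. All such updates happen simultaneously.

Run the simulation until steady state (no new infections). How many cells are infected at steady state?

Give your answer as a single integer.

Step 0 (initial): 3 infected
Step 1: +10 new -> 13 infected
Step 2: +7 new -> 20 infected
Step 3: +3 new -> 23 infected
Step 4: +0 new -> 23 infected

Answer: 23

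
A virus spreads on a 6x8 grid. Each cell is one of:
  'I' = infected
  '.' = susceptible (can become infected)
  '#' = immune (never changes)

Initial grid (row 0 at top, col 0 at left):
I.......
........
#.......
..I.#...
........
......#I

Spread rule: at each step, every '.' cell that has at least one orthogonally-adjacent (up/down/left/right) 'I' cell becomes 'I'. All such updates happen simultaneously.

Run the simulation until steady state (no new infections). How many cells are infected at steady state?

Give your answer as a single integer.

Answer: 45

Derivation:
Step 0 (initial): 3 infected
Step 1: +7 new -> 10 infected
Step 2: +11 new -> 21 infected
Step 3: +10 new -> 31 infected
Step 4: +9 new -> 40 infected
Step 5: +4 new -> 44 infected
Step 6: +1 new -> 45 infected
Step 7: +0 new -> 45 infected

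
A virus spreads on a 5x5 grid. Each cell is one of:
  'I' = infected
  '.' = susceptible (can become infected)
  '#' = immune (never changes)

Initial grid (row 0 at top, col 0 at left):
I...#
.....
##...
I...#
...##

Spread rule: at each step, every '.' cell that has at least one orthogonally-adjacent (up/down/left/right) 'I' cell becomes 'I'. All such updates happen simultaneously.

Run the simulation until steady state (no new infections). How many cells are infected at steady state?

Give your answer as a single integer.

Answer: 19

Derivation:
Step 0 (initial): 2 infected
Step 1: +4 new -> 6 infected
Step 2: +4 new -> 10 infected
Step 3: +5 new -> 15 infected
Step 4: +2 new -> 17 infected
Step 5: +2 new -> 19 infected
Step 6: +0 new -> 19 infected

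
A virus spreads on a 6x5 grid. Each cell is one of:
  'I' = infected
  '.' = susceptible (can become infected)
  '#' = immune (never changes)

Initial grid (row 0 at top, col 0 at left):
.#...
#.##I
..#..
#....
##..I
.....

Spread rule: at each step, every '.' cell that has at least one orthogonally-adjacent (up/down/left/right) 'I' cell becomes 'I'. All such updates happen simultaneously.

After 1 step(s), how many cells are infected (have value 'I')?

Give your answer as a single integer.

Step 0 (initial): 2 infected
Step 1: +5 new -> 7 infected

Answer: 7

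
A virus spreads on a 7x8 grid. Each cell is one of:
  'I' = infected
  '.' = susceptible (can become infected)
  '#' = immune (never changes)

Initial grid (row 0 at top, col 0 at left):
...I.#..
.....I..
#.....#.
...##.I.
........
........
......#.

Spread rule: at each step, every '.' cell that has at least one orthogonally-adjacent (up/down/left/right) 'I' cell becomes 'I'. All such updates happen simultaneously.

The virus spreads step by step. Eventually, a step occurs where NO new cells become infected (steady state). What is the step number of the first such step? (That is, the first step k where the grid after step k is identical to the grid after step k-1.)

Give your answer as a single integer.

Answer: 10

Derivation:
Step 0 (initial): 3 infected
Step 1: +9 new -> 12 infected
Step 2: +10 new -> 22 infected
Step 3: +7 new -> 29 infected
Step 4: +7 new -> 36 infected
Step 5: +4 new -> 40 infected
Step 6: +4 new -> 44 infected
Step 7: +3 new -> 47 infected
Step 8: +2 new -> 49 infected
Step 9: +1 new -> 50 infected
Step 10: +0 new -> 50 infected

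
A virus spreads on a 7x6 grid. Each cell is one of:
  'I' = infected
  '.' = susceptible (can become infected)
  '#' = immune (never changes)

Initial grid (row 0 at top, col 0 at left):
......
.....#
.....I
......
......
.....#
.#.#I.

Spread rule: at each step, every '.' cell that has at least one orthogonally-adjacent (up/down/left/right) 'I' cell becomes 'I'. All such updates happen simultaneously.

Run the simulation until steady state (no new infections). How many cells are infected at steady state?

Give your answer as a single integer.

Answer: 38

Derivation:
Step 0 (initial): 2 infected
Step 1: +4 new -> 6 infected
Step 2: +6 new -> 12 infected
Step 3: +6 new -> 18 infected
Step 4: +8 new -> 26 infected
Step 5: +6 new -> 32 infected
Step 6: +5 new -> 37 infected
Step 7: +1 new -> 38 infected
Step 8: +0 new -> 38 infected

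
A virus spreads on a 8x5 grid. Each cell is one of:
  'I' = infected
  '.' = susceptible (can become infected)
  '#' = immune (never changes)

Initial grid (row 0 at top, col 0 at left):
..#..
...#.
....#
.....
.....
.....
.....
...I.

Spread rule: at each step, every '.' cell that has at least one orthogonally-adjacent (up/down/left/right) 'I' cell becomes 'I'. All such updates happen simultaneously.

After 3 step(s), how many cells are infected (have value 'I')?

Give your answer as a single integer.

Answer: 13

Derivation:
Step 0 (initial): 1 infected
Step 1: +3 new -> 4 infected
Step 2: +4 new -> 8 infected
Step 3: +5 new -> 13 infected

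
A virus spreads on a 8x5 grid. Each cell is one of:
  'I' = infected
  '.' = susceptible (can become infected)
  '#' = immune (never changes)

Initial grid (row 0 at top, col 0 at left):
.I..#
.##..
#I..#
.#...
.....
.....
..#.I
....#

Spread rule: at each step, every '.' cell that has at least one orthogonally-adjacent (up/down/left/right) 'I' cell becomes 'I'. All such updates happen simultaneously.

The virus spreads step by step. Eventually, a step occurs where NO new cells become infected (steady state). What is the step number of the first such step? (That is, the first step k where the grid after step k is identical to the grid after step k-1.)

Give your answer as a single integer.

Answer: 7

Derivation:
Step 0 (initial): 3 infected
Step 1: +5 new -> 8 infected
Step 2: +7 new -> 15 infected
Step 3: +7 new -> 22 infected
Step 4: +4 new -> 26 infected
Step 5: +4 new -> 30 infected
Step 6: +2 new -> 32 infected
Step 7: +0 new -> 32 infected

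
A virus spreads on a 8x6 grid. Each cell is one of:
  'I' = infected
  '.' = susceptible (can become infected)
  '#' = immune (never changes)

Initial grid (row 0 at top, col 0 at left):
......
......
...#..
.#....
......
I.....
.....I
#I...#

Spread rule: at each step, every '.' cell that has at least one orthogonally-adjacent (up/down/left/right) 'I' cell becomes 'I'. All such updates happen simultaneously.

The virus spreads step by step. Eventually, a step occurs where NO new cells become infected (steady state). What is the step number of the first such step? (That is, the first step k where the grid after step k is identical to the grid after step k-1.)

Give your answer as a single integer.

Step 0 (initial): 3 infected
Step 1: +7 new -> 10 infected
Step 2: +9 new -> 19 infected
Step 3: +5 new -> 24 infected
Step 4: +6 new -> 30 infected
Step 5: +6 new -> 36 infected
Step 6: +4 new -> 40 infected
Step 7: +3 new -> 43 infected
Step 8: +1 new -> 44 infected
Step 9: +0 new -> 44 infected

Answer: 9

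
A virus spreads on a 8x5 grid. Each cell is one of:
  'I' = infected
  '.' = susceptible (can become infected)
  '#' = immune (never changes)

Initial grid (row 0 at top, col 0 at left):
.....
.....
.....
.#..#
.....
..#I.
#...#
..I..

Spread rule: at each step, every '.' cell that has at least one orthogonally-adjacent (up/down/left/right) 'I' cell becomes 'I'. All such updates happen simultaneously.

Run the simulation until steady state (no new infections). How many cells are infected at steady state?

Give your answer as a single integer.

Step 0 (initial): 2 infected
Step 1: +6 new -> 8 infected
Step 2: +6 new -> 14 infected
Step 3: +4 new -> 18 infected
Step 4: +5 new -> 23 infected
Step 5: +5 new -> 28 infected
Step 6: +4 new -> 32 infected
Step 7: +2 new -> 34 infected
Step 8: +1 new -> 35 infected
Step 9: +0 new -> 35 infected

Answer: 35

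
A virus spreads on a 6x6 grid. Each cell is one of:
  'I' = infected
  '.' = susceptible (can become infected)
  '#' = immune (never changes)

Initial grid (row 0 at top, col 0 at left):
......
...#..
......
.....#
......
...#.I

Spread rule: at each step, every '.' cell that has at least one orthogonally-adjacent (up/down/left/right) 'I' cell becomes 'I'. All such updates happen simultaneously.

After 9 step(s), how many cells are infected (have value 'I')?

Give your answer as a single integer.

Step 0 (initial): 1 infected
Step 1: +2 new -> 3 infected
Step 2: +1 new -> 4 infected
Step 3: +2 new -> 6 infected
Step 4: +3 new -> 9 infected
Step 5: +6 new -> 15 infected
Step 6: +6 new -> 21 infected
Step 7: +6 new -> 27 infected
Step 8: +3 new -> 30 infected
Step 9: +2 new -> 32 infected

Answer: 32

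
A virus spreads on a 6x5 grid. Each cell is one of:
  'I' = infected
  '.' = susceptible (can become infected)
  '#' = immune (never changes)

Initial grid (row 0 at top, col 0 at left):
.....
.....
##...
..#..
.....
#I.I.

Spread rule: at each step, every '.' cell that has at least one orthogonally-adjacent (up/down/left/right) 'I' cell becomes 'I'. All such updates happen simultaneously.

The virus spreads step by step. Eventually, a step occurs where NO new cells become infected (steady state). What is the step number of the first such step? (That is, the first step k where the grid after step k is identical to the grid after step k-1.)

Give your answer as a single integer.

Step 0 (initial): 2 infected
Step 1: +4 new -> 6 infected
Step 2: +5 new -> 11 infected
Step 3: +3 new -> 14 infected
Step 4: +3 new -> 17 infected
Step 5: +3 new -> 20 infected
Step 6: +3 new -> 23 infected
Step 7: +2 new -> 25 infected
Step 8: +1 new -> 26 infected
Step 9: +0 new -> 26 infected

Answer: 9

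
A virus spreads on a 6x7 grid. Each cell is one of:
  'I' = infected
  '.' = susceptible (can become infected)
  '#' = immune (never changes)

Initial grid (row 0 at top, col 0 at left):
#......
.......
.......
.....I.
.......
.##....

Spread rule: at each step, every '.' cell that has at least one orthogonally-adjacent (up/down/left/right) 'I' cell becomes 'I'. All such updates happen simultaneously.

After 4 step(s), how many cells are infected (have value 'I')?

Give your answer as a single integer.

Step 0 (initial): 1 infected
Step 1: +4 new -> 5 infected
Step 2: +7 new -> 12 infected
Step 3: +8 new -> 20 infected
Step 4: +7 new -> 27 infected

Answer: 27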